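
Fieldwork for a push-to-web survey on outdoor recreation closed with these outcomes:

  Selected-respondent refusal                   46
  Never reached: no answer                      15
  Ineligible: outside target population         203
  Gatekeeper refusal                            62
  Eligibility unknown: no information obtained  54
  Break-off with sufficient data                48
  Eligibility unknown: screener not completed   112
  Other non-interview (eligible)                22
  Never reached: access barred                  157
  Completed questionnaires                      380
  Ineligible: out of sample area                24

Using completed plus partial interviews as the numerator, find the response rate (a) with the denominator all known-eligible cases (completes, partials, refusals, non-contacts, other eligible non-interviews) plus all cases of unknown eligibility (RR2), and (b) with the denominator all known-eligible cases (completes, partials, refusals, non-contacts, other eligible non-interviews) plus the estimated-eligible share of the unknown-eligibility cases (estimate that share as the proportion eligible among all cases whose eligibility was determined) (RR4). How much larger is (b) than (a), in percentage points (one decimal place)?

Refused = 62 + 46 = 108
Non-contacts = 15 + 157 = 172
Unknown eligibility = 112 + 54 = 166
Ineligible = 203 + 24 = 227
Top: 380 + 48 = 428
Denominator: 380 + 48 + 108 + 172 + 22 + 166 = 896
RR2 = 428 / 896 = 0.4777
Eligible (known): 380 + 48 + 108 + 172 + 22 = 730
e = 730 / (730 + 227) = 730 / 957 = 0.7628
e × U: 0.7628 × 166 = 126.62
Denominator: 730 + 126.62 = 856.62
RR4 = 428 / 856.62 = 0.4996
Difference = 49.96 − 47.77 = 2.19 percentage points

2.2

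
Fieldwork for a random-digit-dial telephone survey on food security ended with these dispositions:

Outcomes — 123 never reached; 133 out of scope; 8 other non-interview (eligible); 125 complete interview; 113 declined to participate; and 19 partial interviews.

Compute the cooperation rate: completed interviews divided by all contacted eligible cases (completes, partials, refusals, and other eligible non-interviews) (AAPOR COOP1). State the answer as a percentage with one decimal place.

Numerator: 125
Denominator: 125 + 19 + 113 + 8 = 265
COOP1 = 125 / 265 = 0.4717

47.2%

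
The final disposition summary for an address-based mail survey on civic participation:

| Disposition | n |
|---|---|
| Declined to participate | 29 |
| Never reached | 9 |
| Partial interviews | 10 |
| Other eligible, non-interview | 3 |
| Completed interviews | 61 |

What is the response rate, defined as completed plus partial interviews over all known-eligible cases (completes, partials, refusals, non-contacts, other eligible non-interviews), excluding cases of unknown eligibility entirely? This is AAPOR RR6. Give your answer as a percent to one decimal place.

63.4%

Num: 61 + 10 = 71
Denom: 61 + 10 + 29 + 9 + 3 = 112
RR6 = 71 / 112 = 0.6339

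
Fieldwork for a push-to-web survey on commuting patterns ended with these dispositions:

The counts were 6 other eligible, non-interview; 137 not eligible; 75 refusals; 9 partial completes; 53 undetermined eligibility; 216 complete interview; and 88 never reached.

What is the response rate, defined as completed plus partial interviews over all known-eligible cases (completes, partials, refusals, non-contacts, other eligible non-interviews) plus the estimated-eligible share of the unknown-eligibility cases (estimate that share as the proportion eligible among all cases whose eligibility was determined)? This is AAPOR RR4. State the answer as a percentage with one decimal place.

Num: 216 + 9 = 225
Eligible (known): 216 + 9 + 75 + 88 + 6 = 394
e = 394 / (394 + 137) = 394 / 531 = 0.7420
Estimated eligible among unknowns: 0.7420 × 53 = 39.33
Denominator: 394 + 39.33 = 433.33
RR4 = 225 / 433.33 = 0.5192

51.9%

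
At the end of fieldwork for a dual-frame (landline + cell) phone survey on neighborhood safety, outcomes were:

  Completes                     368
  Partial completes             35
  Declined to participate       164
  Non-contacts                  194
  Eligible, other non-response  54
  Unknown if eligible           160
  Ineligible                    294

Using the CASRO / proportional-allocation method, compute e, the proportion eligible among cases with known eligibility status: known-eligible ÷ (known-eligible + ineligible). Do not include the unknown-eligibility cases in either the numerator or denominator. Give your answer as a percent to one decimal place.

73.5%

Known eligible → 368 + 35 + 164 + 194 + 54 = 815
e = 815 / (815 + 294) = 815 / 1109 = 0.7349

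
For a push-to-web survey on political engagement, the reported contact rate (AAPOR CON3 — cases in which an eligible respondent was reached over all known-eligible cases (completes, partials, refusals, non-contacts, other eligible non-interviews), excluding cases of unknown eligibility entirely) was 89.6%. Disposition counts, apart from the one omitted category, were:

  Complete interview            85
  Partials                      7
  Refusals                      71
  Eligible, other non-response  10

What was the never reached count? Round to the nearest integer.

Num = 85 + 7 + 71 + 10 = 173
CON3 = 173 / D = 0.896
D = 173 / 0.896 = 193.1
Rest of base = 173
never reached = 193.1 − 173 ≈ 20

20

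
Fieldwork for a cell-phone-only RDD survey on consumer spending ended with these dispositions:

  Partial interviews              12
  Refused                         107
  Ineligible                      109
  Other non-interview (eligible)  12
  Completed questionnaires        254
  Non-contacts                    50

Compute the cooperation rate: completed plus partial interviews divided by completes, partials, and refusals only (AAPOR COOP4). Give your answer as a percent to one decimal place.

71.3%

Num: 254 + 12 = 266
Base: 254 + 12 + 107 = 373
COOP4 = 266 / 373 = 0.7131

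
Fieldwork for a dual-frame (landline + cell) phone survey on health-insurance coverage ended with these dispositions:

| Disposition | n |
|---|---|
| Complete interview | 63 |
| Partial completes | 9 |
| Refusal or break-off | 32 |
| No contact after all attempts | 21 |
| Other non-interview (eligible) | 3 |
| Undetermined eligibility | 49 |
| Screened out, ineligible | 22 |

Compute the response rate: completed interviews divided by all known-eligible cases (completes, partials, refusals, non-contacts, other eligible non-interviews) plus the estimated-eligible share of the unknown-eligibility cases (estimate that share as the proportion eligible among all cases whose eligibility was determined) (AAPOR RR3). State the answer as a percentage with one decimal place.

Numerator → 63
Determined eligible → 63 + 9 + 32 + 21 + 3 = 128
e = 128 / (128 + 22) = 128 / 150 = 0.8533
Estimated eligible among unknowns → 0.8533 × 49 = 41.81
Base → 128 + 41.81 = 169.81
RR3 = 63 / 169.81 = 0.3710

37.1%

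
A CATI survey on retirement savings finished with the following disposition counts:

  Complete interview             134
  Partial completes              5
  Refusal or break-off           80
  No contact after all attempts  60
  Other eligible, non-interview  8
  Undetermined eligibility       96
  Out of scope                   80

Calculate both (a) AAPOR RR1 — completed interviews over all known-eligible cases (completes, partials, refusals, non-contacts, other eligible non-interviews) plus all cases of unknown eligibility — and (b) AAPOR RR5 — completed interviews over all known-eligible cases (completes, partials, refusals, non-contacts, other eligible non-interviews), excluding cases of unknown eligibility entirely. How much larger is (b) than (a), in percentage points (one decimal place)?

Num = 134
Denominator = 134 + 5 + 80 + 60 + 8 + 96 = 383
RR1 = 134 / 383 = 0.3499
Denominator = 134 + 5 + 80 + 60 + 8 = 287
RR5 = 134 / 287 = 0.4669
Difference = 46.69 − 34.99 = 11.70 percentage points

11.7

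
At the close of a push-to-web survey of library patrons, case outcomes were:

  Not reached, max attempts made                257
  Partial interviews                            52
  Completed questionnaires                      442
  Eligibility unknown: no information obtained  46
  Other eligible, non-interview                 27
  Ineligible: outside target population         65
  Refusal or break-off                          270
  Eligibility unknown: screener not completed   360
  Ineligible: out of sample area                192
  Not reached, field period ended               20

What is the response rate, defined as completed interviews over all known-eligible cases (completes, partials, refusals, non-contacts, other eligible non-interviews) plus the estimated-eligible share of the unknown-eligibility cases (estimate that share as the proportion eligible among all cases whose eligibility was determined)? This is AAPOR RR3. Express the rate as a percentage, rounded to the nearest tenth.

31.7%

Non-contacts = 20 + 257 = 277
Eligibility not determined = 360 + 46 = 406
Screened out, ineligible = 65 + 192 = 257
Numerator: 442
Known eligible: 442 + 52 + 270 + 277 + 27 = 1068
e = 1068 / (1068 + 257) = 1068 / 1325 = 0.8060
Estimated eligible among unknowns: 0.8060 × 406 = 327.24
Base: 1068 + 327.24 = 1395.24
RR3 = 442 / 1395.24 = 0.3168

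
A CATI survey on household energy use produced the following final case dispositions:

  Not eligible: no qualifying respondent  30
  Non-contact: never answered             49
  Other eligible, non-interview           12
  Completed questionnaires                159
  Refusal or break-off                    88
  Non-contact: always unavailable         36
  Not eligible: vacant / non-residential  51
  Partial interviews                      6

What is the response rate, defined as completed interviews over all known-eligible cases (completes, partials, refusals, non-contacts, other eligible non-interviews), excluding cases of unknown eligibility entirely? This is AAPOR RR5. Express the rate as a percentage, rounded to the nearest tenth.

45.4%

No contact after all attempts = 49 + 36 = 85
Screened out, ineligible = 30 + 51 = 81
Numerator → 159
Base → 159 + 6 + 88 + 85 + 12 = 350
RR5 = 159 / 350 = 0.4543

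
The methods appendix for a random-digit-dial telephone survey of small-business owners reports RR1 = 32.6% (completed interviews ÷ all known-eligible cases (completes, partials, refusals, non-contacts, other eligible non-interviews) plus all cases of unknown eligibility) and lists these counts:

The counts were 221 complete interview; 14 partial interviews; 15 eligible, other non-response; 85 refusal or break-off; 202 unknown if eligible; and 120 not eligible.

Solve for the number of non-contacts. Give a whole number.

141

RR1 = 221 / D = 0.326
D = 221 / 0.326 = 677.9
Other denominator terms total 537
non-contacts = 677.9 − 537 ≈ 141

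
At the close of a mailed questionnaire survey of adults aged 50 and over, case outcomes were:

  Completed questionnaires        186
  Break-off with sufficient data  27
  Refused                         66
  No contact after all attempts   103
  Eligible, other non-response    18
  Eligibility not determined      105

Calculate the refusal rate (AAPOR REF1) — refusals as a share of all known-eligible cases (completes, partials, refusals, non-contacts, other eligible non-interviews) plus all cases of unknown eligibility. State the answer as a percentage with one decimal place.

13.1%

Numerator → 66
Base → 186 + 27 + 66 + 103 + 18 + 105 = 505
REF1 = 66 / 505 = 0.1307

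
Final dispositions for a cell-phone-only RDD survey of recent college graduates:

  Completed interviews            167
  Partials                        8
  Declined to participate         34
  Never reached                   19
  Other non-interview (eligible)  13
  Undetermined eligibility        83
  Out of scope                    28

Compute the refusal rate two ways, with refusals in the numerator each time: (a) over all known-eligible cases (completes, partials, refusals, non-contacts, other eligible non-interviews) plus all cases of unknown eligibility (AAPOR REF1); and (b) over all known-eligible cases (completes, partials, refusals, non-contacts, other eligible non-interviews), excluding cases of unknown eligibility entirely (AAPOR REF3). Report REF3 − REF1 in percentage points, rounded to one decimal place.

3.6

Num = 34
Denominator = 167 + 8 + 34 + 19 + 13 + 83 = 324
REF1 = 34 / 324 = 0.1049
Denominator = 167 + 8 + 34 + 19 + 13 = 241
REF3 = 34 / 241 = 0.1411
Difference = 14.11 − 10.49 = 3.62 percentage points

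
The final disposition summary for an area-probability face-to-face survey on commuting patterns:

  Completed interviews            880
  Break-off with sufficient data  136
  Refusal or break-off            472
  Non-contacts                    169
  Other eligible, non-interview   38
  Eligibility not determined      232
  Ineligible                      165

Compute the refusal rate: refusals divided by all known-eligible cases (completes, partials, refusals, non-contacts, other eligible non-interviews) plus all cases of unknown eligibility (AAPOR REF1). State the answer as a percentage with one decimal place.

Top = 472
Denom = 880 + 136 + 472 + 169 + 38 + 232 = 1927
REF1 = 472 / 1927 = 0.2449

24.5%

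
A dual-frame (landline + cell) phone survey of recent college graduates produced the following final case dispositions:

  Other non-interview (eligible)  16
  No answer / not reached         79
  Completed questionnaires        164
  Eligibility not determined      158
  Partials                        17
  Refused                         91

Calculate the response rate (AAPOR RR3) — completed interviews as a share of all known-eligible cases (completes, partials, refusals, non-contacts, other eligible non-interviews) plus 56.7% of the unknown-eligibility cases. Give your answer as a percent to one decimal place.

Top = 164
Known eligible = 164 + 17 + 91 + 79 + 16 = 367
Eligible share of unknowns = 0.5670 × 158 = 89.59
Denominator = 367 + 89.59 = 456.59
RR3 = 164 / 456.59 = 0.3592

35.9%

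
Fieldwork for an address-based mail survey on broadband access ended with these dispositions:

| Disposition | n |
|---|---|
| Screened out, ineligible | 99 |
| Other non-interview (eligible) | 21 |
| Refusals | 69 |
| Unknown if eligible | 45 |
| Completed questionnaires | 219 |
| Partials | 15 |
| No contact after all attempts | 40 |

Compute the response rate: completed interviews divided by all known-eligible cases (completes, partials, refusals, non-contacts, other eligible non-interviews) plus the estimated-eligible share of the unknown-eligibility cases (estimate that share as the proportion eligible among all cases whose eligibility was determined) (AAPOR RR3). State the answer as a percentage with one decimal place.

54.8%

Top → 219
Determined eligible → 219 + 15 + 69 + 40 + 21 = 364
e = 364 / (364 + 99) = 364 / 463 = 0.7862
Estimated eligible among unknowns → 0.7862 × 45 = 35.38
Denominator → 364 + 35.38 = 399.38
RR3 = 219 / 399.38 = 0.5483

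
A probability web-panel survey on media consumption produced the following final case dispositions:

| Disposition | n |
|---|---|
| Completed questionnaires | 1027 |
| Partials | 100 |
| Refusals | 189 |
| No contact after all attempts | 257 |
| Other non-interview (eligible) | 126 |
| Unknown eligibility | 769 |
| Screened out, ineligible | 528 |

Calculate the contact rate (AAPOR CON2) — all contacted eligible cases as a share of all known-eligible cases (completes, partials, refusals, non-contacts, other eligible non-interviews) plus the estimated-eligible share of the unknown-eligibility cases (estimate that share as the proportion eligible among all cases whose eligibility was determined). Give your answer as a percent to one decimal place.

Numerator → 1027 + 100 + 189 + 126 = 1442
Determined eligible → 1027 + 100 + 189 + 257 + 126 = 1699
e = 1699 / (1699 + 528) = 1699 / 2227 = 0.7629
Estimated eligible among unknowns → 0.7629 × 769 = 586.67
Denom → 1699 + 586.67 = 2285.67
CON2 = 1442 / 2285.67 = 0.6309

63.1%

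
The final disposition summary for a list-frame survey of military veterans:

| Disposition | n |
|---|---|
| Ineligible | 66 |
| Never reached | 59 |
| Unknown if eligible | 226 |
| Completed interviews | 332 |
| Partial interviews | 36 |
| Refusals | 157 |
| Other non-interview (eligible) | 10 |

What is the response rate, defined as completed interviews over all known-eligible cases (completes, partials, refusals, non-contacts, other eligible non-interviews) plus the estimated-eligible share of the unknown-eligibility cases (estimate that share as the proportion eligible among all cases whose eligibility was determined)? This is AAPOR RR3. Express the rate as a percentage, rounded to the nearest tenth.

41.6%

Numerator → 332
Determined eligible → 332 + 36 + 157 + 59 + 10 = 594
e = 594 / (594 + 66) = 594 / 660 = 0.9000
e × U → 0.9000 × 226 = 203.40
Denom → 594 + 203.40 = 797.40
RR3 = 332 / 797.40 = 0.4164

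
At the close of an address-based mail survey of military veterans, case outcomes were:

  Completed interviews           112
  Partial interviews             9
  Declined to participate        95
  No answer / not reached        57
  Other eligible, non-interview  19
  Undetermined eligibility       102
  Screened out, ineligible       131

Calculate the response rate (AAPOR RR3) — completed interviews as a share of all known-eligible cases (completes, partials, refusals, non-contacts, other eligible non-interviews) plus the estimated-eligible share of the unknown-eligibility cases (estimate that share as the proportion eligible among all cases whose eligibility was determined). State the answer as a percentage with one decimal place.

30.9%

Top: 112
Eligible (known): 112 + 9 + 95 + 57 + 19 = 292
e = 292 / (292 + 131) = 292 / 423 = 0.6903
Estimated eligible among unknowns: 0.6903 × 102 = 70.41
Denom: 292 + 70.41 = 362.41
RR3 = 112 / 362.41 = 0.3090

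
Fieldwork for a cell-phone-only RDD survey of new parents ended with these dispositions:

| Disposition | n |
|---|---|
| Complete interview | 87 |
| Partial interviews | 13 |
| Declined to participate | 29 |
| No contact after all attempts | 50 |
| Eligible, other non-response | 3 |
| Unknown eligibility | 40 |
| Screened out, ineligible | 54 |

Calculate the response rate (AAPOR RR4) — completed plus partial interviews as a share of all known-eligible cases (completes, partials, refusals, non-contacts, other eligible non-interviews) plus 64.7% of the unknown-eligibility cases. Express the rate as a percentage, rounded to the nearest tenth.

Num: 87 + 13 = 100
Known eligible: 87 + 13 + 29 + 50 + 3 = 182
Estimated eligible among unknowns: 0.6470 × 40 = 25.88
Base: 182 + 25.88 = 207.88
RR4 = 100 / 207.88 = 0.4810

48.1%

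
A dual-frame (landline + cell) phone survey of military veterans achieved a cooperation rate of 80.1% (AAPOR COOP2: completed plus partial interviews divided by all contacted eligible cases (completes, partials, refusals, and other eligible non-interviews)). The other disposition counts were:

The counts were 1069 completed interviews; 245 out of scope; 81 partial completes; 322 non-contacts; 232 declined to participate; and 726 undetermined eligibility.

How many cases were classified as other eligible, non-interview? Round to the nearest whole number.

Top → 1069 + 81 = 1150
COOP2 = 1150 / D = 0.801
D = 1150 / 0.801 = 1435.7
Other denominator terms total 1382
other eligible, non-interview = 1435.7 − 1382 ≈ 54

54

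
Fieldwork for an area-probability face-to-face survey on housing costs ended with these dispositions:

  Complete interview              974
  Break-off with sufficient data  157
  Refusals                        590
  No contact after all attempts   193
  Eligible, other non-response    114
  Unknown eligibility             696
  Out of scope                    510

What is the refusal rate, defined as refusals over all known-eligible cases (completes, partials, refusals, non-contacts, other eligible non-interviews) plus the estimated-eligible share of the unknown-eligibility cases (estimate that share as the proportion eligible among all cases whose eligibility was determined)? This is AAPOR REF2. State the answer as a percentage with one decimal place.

Num: 590
Eligible (known): 974 + 157 + 590 + 193 + 114 = 2028
e = 2028 / (2028 + 510) = 2028 / 2538 = 0.7991
Eligible share of unknowns: 0.7991 × 696 = 556.17
Denominator: 2028 + 556.17 = 2584.17
REF2 = 590 / 2584.17 = 0.2283

22.8%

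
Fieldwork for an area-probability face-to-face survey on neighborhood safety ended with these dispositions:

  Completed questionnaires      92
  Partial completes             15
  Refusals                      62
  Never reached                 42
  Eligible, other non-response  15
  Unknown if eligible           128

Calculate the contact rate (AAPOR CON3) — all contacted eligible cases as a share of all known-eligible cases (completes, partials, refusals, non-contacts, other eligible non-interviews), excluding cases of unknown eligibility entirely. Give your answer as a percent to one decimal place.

Top: 92 + 15 + 62 + 15 = 184
Base: 92 + 15 + 62 + 42 + 15 = 226
CON3 = 184 / 226 = 0.8142

81.4%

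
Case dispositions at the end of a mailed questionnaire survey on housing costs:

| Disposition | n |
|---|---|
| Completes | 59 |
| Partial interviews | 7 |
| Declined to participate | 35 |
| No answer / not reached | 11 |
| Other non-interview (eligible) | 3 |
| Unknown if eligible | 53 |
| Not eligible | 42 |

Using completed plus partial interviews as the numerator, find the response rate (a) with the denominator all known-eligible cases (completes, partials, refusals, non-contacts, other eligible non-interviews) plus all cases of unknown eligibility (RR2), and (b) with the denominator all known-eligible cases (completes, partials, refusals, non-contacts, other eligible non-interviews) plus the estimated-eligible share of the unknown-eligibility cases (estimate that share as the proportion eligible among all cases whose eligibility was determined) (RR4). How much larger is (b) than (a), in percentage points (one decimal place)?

3.6

Top = 59 + 7 = 66
Base = 59 + 7 + 35 + 11 + 3 + 53 = 168
RR2 = 66 / 168 = 0.3929
Eligible (known) = 59 + 7 + 35 + 11 + 3 = 115
e = 115 / (115 + 42) = 115 / 157 = 0.7325
Estimated eligible among unknowns = 0.7325 × 53 = 38.82
Base = 115 + 38.82 = 153.82
RR4 = 66 / 153.82 = 0.4291
Difference = 42.91 − 39.29 = 3.62 percentage points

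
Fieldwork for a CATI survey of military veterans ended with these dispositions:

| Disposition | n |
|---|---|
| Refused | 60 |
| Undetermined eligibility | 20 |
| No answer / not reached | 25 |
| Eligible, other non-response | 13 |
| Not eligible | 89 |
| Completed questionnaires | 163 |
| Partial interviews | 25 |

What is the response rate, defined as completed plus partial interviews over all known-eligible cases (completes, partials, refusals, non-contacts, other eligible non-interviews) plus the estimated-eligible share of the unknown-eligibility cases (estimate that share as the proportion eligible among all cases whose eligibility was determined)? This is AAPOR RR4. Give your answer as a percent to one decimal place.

Numerator = 163 + 25 = 188
Eligible (known) = 163 + 25 + 60 + 25 + 13 = 286
e = 286 / (286 + 89) = 286 / 375 = 0.7627
Eligible share of unknowns = 0.7627 × 20 = 15.25
Denom = 286 + 15.25 = 301.25
RR4 = 188 / 301.25 = 0.6241

62.4%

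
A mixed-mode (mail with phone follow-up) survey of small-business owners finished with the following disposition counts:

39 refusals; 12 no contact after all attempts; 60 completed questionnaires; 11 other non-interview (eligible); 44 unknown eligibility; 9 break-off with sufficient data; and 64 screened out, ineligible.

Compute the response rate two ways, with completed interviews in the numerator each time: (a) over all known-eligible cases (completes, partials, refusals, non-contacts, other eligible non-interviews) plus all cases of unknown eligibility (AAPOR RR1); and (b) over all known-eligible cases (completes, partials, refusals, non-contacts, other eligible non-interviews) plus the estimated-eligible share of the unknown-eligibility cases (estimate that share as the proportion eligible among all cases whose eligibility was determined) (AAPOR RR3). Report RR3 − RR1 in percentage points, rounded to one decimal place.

Num: 60
Denom: 60 + 9 + 39 + 12 + 11 + 44 = 175
RR1 = 60 / 175 = 0.3429
Determined eligible: 60 + 9 + 39 + 12 + 11 = 131
e = 131 / (131 + 64) = 131 / 195 = 0.6718
Eligible share of unknowns: 0.6718 × 44 = 29.56
Denom: 131 + 29.56 = 160.56
RR3 = 60 / 160.56 = 0.3737
Difference = 37.37 − 34.29 = 3.08 percentage points

3.1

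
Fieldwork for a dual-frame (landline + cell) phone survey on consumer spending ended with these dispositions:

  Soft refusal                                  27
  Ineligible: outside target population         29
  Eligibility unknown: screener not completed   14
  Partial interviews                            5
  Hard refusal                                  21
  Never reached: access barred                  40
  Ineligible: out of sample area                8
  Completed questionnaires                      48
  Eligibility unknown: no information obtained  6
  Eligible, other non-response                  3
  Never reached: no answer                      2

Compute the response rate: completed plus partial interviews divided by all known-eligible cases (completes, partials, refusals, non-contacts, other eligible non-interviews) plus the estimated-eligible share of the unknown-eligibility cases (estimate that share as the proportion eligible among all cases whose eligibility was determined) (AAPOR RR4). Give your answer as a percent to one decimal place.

32.7%

Refused = 21 + 27 = 48
No answer / not reached = 2 + 40 = 42
Undetermined eligibility = 14 + 6 = 20
Ineligible = 29 + 8 = 37
Top = 48 + 5 = 53
Known eligible = 48 + 5 + 48 + 42 + 3 = 146
e = 146 / (146 + 37) = 146 / 183 = 0.7978
Eligible share of unknowns = 0.7978 × 20 = 15.96
Denominator = 146 + 15.96 = 161.96
RR4 = 53 / 161.96 = 0.3272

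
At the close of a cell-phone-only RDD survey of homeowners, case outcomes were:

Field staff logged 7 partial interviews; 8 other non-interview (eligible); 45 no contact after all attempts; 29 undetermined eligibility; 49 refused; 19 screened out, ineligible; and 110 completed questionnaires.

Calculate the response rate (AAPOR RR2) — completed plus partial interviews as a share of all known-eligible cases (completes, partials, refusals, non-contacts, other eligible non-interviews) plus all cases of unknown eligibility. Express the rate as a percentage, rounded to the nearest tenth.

Num → 110 + 7 = 117
Denominator → 110 + 7 + 49 + 45 + 8 + 29 = 248
RR2 = 117 / 248 = 0.4718

47.2%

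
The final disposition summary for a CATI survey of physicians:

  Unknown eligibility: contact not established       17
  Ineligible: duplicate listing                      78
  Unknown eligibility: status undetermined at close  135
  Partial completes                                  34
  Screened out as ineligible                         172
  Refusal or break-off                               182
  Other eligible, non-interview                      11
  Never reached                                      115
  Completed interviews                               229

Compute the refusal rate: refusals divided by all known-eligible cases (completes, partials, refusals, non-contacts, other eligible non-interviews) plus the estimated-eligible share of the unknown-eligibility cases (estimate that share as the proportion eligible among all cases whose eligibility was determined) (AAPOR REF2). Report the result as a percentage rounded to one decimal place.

26.9%

Undetermined eligibility = 17 + 135 = 152
Screened out, ineligible = 172 + 78 = 250
Top → 182
Eligible (known) → 229 + 34 + 182 + 115 + 11 = 571
e = 571 / (571 + 250) = 571 / 821 = 0.6955
e × U → 0.6955 × 152 = 105.72
Denominator → 571 + 105.72 = 676.72
REF2 = 182 / 676.72 = 0.2689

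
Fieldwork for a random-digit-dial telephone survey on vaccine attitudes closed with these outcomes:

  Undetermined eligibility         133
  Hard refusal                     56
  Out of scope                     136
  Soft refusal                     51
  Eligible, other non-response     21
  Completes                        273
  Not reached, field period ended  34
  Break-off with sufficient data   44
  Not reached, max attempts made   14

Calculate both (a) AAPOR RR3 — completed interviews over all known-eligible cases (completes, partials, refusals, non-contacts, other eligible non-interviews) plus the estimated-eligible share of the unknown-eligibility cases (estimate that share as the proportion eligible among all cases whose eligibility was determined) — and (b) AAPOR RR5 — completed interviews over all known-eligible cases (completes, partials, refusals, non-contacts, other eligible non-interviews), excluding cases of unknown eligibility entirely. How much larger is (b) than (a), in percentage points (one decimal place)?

Refused = 56 + 51 = 107
Non-contacts = 34 + 14 = 48
Top → 273
Known eligible → 273 + 44 + 107 + 48 + 21 = 493
e = 493 / (493 + 136) = 493 / 629 = 0.7838
Estimated eligible among unknowns → 0.7838 × 133 = 104.25
Base → 493 + 104.25 = 597.25
RR3 = 273 / 597.25 = 0.4571
Base → 273 + 44 + 107 + 48 + 21 = 493
RR5 = 273 / 493 = 0.5538
Difference = 55.38 − 45.71 = 9.67 percentage points

9.7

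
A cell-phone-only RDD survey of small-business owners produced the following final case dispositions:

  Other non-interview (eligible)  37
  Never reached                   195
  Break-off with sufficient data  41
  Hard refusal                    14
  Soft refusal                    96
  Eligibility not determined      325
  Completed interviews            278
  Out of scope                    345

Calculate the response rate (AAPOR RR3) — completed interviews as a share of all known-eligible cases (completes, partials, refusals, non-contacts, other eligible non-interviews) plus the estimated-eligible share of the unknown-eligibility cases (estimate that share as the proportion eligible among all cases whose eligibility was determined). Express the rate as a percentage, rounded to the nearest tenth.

Refusals = 14 + 96 = 110
Num = 278
Known eligible = 278 + 41 + 110 + 195 + 37 = 661
e = 661 / (661 + 345) = 661 / 1006 = 0.6571
Estimated eligible among unknowns = 0.6571 × 325 = 213.56
Base = 661 + 213.56 = 874.56
RR3 = 278 / 874.56 = 0.3179

31.8%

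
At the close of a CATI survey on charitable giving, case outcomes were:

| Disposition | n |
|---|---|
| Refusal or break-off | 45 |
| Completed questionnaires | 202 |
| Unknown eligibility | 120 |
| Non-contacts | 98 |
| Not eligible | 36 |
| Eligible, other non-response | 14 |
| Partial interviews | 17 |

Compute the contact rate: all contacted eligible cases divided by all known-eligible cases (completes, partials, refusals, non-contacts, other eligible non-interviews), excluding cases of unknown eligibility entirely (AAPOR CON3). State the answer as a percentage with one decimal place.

Top = 202 + 17 + 45 + 14 = 278
Denom = 202 + 17 + 45 + 98 + 14 = 376
CON3 = 278 / 376 = 0.7394

73.9%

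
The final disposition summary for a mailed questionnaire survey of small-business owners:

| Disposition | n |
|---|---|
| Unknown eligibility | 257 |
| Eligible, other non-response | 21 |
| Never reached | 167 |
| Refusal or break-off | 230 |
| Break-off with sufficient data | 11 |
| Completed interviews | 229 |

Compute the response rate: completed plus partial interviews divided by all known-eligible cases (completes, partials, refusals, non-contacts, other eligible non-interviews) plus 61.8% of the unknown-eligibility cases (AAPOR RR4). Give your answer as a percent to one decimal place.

29.4%

Top: 229 + 11 = 240
Eligible (known): 229 + 11 + 230 + 167 + 21 = 658
e × U: 0.6180 × 257 = 158.83
Denom: 658 + 158.83 = 816.83
RR4 = 240 / 816.83 = 0.2938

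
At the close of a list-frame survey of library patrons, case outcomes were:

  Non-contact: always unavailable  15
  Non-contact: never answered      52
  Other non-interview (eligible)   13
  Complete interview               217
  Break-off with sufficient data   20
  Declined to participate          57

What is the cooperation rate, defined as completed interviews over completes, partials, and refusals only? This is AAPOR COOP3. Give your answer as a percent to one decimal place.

73.8%

No answer / not reached = 52 + 15 = 67
Num = 217
Denominator = 217 + 20 + 57 = 294
COOP3 = 217 / 294 = 0.7381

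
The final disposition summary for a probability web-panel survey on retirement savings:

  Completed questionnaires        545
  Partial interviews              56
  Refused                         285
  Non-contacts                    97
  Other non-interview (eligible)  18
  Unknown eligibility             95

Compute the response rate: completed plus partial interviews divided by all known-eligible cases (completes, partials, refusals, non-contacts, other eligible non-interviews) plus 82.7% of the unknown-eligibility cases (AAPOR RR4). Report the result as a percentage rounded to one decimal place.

Numerator = 545 + 56 = 601
Known eligible = 545 + 56 + 285 + 97 + 18 = 1001
Eligible share of unknowns = 0.8270 × 95 = 78.56
Denom = 1001 + 78.56 = 1079.56
RR4 = 601 / 1079.56 = 0.5567

55.7%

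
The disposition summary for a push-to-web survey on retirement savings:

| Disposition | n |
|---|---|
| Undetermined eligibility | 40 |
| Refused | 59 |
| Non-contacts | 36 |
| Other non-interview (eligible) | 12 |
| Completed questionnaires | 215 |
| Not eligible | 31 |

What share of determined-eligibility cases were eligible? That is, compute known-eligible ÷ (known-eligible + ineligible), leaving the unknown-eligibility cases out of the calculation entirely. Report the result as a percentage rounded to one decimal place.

91.2%

Determined eligible: 215 + 59 + 36 + 12 = 322
e = 322 / (322 + 31) = 322 / 353 = 0.9122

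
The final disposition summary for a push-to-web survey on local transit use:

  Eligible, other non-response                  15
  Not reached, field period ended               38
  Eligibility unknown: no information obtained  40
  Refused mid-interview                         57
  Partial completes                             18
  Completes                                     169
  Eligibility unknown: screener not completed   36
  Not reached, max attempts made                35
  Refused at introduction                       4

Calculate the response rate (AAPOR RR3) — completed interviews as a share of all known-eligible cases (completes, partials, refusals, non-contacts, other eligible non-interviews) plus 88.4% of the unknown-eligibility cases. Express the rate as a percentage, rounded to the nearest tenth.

Refusals = 4 + 57 = 61
No contact after all attempts = 38 + 35 = 73
Unknown eligibility = 36 + 40 = 76
Num = 169
Determined eligible = 169 + 18 + 61 + 73 + 15 = 336
Estimated eligible among unknowns = 0.8840 × 76 = 67.18
Base = 336 + 67.18 = 403.18
RR3 = 169 / 403.18 = 0.4192

41.9%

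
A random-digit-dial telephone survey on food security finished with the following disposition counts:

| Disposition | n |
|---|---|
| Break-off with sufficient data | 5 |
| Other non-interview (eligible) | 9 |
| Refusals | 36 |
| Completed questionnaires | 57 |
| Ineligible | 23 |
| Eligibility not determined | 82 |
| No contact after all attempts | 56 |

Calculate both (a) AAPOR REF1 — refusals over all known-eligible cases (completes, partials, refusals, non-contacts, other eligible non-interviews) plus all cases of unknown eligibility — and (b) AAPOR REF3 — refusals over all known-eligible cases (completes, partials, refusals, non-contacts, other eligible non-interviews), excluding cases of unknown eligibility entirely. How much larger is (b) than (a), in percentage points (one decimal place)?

7.4

Top = 36
Base = 57 + 5 + 36 + 56 + 9 + 82 = 245
REF1 = 36 / 245 = 0.1469
Base = 57 + 5 + 36 + 56 + 9 = 163
REF3 = 36 / 163 = 0.2209
Difference = 22.09 − 14.69 = 7.40 percentage points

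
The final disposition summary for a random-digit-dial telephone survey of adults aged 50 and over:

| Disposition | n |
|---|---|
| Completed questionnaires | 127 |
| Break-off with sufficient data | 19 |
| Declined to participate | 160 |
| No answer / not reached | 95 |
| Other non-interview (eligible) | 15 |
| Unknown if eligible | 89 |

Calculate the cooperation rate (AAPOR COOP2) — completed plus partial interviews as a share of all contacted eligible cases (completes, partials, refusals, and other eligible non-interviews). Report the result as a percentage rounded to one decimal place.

45.5%

Num = 127 + 19 = 146
Base = 127 + 19 + 160 + 15 = 321
COOP2 = 146 / 321 = 0.4548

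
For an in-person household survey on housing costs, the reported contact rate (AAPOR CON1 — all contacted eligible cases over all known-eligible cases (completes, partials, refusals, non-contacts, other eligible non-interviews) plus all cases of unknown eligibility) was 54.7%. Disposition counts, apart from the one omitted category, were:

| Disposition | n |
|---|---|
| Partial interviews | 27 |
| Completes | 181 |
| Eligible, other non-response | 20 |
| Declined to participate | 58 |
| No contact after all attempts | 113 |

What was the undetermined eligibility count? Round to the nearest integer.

124

Top = 181 + 27 + 58 + 20 = 286
CON1 = 286 / D = 0.547
D = 286 / 0.547 = 522.9
Rest of base = 399
undetermined eligibility = 522.9 − 399 ≈ 124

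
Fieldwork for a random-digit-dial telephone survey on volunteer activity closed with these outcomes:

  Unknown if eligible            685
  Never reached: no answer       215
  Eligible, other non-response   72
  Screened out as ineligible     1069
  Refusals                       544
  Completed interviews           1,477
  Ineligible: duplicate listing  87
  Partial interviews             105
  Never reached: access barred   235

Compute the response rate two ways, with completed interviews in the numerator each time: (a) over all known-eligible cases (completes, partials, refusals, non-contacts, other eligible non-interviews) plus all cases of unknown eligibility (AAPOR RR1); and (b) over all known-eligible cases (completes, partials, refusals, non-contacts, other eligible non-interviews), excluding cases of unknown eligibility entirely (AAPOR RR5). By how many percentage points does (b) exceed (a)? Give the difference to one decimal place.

Non-contacts = 215 + 235 = 450
Screened out, ineligible = 1069 + 87 = 1156
Num: 1477
Denom: 1477 + 105 + 544 + 450 + 72 + 685 = 3333
RR1 = 1477 / 3333 = 0.4431
Denom: 1477 + 105 + 544 + 450 + 72 = 2648
RR5 = 1477 / 2648 = 0.5578
Difference = 55.78 − 44.31 = 11.47 percentage points

11.5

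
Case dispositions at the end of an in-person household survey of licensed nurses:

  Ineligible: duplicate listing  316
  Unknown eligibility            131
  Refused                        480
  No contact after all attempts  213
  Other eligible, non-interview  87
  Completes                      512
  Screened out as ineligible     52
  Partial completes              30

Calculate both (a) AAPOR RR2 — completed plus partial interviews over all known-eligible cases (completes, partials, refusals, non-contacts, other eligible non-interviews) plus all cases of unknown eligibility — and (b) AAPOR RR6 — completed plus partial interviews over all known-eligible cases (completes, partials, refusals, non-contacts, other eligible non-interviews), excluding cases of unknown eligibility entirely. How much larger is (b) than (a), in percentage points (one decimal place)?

Ineligible = 52 + 316 = 368
Numerator → 512 + 30 = 542
Denom → 512 + 30 + 480 + 213 + 87 + 131 = 1453
RR2 = 542 / 1453 = 0.3730
Denom → 512 + 30 + 480 + 213 + 87 = 1322
RR6 = 542 / 1322 = 0.4100
Difference = 41.00 − 37.30 = 3.70 percentage points

3.7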